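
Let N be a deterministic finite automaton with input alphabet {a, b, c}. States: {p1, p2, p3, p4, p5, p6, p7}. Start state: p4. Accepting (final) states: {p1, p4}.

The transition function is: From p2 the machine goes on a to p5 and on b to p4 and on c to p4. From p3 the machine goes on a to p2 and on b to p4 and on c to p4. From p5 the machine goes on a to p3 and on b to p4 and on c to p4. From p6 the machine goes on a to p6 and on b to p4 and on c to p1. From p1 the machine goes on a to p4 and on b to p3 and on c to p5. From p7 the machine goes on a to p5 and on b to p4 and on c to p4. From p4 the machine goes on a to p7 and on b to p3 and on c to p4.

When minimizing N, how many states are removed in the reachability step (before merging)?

2

No path from p4 leads to p1, p6; the other 5 states are all reachable.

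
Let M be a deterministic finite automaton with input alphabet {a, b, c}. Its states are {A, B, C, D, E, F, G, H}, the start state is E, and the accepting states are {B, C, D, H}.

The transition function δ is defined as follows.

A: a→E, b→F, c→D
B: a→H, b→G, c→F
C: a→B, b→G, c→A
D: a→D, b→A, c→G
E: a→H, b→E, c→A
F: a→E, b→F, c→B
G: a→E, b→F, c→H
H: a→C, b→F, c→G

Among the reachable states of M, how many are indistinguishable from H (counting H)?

Initial partition by acceptance: {B,C,D,H} | {A,E,F,G}.
Split {A,E,F,G} by δ(·,a) → {A,F,G} and {E}.
No further refinement is possible. Final partition (3 blocks): {B,C,D,H} | {A,F,G} | {E}.
State H belongs to the block {B,C,D,H}, which has 4 states.

4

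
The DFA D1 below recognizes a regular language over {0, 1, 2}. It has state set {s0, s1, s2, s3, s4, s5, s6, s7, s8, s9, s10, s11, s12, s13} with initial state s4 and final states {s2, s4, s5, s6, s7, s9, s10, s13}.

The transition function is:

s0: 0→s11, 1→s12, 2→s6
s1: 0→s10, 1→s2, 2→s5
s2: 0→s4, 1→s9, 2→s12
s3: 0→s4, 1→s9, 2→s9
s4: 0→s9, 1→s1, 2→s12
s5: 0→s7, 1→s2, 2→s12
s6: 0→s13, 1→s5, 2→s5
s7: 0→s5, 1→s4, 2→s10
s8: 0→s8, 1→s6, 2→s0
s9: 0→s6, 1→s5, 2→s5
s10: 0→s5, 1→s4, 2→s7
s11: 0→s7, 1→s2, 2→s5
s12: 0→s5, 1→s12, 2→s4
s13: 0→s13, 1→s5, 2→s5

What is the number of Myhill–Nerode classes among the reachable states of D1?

7

First remove the unreachable states {s0,s3,s8,s11}; 10 states remain.
P0 = {s2,s4,s5,s6,s7,s9,s10,s13} | {s1,s12}.
Split {s2,s4,s5,s6,s7,s9,s10,s13} by δ(·,1) → {s2,s5,s6,s7,s9,s10,s13} and {s4}.
Split {s2,s5,s6,s7,s9,s10,s13} by δ(·,0) → {s5,s6,s7,s9,s10,s13} and {s2}.
Refine {s5,s6,s7,s9,s10,s13} on symbol 1: members go to different blocks, giving {s6,s9,s13} and {s7,s10} and {s5}.
Split {s1,s12} by δ(·,0) → {s1} and {s12}.
No further refinement is possible. Final partition (7 blocks): {s6,s9,s13} | {s1} | {s4} | {s2} | {s7,s10} | {s5} | {s12}.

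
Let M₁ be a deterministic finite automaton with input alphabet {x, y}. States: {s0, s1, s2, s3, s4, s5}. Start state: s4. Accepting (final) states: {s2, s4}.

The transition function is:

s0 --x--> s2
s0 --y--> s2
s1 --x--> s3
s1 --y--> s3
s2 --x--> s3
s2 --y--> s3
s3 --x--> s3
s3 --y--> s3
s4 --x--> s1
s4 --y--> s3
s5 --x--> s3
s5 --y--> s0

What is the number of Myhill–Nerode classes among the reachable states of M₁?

States {s0,s2,s5} cannot be reached from the start state, so discard them.
Initial partition by acceptance: {s4} | {s1,s3}.
The partition is now stable with 2 blocks: {s4} | {s1,s3}.

2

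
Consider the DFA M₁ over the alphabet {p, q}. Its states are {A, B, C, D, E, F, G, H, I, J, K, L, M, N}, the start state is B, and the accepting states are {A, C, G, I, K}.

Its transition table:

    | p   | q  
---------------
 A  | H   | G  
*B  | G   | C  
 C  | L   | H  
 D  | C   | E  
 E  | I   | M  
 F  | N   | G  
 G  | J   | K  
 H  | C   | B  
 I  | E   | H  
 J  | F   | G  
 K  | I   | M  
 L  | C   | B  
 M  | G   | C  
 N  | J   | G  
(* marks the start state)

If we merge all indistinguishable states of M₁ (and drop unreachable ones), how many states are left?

First remove the unreachable states {A,D}; 12 states remain.
Initial partition by acceptance: {C,G,I,K} | {B,E,F,H,J,L,M,N}.
Split {C,G,I,K} by δ(·,p) → {C,G,I} and {K}.
Split {C,G,I} by δ(·,q) → {C,I} and {G}.
Split {B,E,F,H,J,L,M,N} by δ(·,p) → {E,H,L} and {F,J,N} and {B,M}.
No further refinement is possible. Final partition (6 blocks): {C,I} | {E,H,L} | {K} | {G} | {F,J,N} | {B,M}.

6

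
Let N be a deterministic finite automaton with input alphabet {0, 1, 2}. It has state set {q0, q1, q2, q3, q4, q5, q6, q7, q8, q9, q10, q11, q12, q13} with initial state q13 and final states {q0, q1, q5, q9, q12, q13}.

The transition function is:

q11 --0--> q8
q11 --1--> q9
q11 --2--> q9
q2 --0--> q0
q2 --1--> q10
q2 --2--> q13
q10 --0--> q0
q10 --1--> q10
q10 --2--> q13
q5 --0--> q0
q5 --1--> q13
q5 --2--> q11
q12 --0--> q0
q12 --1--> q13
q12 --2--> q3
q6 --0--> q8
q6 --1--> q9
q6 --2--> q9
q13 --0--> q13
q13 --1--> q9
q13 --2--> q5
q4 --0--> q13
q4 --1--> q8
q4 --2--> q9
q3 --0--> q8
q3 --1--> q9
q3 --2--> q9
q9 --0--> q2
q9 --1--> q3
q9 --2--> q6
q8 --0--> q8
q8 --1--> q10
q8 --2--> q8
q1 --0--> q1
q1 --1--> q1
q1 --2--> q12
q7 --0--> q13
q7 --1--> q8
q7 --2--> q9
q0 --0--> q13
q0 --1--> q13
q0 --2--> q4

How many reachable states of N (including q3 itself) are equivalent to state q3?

3

Reachable states from the start: {q0,q2,q3,q4,q5,q6,q8,q9,q10,q11,q13}. Unreachable: {q1,q7,q12} — drop them.
Start with accepting vs non-accepting: {q0,q5,q9,q13} | {q2,q3,q4,q6,q8,q10,q11}.
On input 0, block {q0,q5,q9,q13} splits into {q0,q5,q13} and {q9}.
Split {q0,q5,q13} by δ(·,1) → {q0,q5} and {q13}.
Split {q0,q5} by δ(·,0) → {q0} and {q5}.
Refine {q2,q3,q4,q6,q8,q10,q11} on symbol 0: members go to different blocks, giving {q3,q6,q8,q11} and {q2,q10} and {q4}.
Split {q3,q6,q8,q11} by δ(·,1) → {q3,q6,q11} and {q8}.
Stable partition: {q0} | {q3,q6,q11} | {q9} | {q13} | {q5} | {q2,q10} | {q4} | {q8} — 8 equivalence classes.
State q3 belongs to the block {q3,q6,q11}, which has 3 states.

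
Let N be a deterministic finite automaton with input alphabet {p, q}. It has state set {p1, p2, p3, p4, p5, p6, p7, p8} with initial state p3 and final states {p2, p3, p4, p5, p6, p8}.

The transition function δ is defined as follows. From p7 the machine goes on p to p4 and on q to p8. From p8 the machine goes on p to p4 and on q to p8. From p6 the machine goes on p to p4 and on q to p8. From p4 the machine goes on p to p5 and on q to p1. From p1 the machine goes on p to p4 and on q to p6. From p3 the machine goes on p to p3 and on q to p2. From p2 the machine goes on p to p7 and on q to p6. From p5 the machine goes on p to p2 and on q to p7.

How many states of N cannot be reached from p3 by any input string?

0

Exploring from p3, all states are eventually visited, so none are unreachable.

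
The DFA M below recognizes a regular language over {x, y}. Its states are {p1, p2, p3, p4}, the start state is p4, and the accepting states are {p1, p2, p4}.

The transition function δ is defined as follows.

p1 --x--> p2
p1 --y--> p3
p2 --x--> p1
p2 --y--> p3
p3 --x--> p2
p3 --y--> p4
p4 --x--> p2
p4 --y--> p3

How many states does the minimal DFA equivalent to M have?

P0 = {p1,p2,p4} | {p3}.
The partition is now stable with 2 blocks: {p1,p2,p4} | {p3}.

2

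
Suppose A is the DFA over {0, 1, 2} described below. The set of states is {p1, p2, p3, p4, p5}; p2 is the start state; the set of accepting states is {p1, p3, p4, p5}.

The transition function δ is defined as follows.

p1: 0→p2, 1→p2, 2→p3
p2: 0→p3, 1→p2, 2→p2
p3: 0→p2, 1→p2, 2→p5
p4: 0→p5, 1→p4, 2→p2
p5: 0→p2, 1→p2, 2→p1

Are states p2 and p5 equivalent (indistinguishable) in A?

No

States {p4} cannot be reached from the start state, so discard them.
Initial partition by acceptance: {p1,p3,p5} | {p2}.
No further refinement is possible. Final partition (2 blocks): {p1,p3,p5} | {p2}.
p2 and p5 end up in different blocks, so they are distinguishable. For instance, the string 'ε' is accepted from only p5.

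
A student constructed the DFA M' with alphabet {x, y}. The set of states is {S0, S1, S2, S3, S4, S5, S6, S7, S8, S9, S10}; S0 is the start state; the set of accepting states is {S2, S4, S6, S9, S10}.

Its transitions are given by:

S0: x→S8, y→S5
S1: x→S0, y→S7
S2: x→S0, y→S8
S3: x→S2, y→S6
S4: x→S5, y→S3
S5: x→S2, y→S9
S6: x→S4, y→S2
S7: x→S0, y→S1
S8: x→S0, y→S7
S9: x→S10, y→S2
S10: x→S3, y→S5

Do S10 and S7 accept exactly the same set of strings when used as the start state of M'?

No

P0 = {S2,S4,S6,S9,S10} | {S0,S1,S3,S5,S7,S8}.
Split {S2,S4,S6,S9,S10} by δ(·,x) → {S2,S4,S10} and {S6,S9}.
Refine {S0,S1,S3,S5,S7,S8} on symbol x: members go to different blocks, giving {S0,S1,S7,S8} and {S3,S5}.
Split {S2,S4,S10} by δ(·,x) → {S4,S10} and {S2}.
Split {S0,S1,S7,S8} by δ(·,y) → {S1,S7,S8} and {S0}.
The partition is now stable with 6 blocks: {S4,S10} | {S1,S7,S8} | {S6,S9} | {S3,S5} | {S2} | {S0}.
S10 and S7 end up in different blocks, so they are distinguishable. For instance, the string 'ε' is accepted from only S10.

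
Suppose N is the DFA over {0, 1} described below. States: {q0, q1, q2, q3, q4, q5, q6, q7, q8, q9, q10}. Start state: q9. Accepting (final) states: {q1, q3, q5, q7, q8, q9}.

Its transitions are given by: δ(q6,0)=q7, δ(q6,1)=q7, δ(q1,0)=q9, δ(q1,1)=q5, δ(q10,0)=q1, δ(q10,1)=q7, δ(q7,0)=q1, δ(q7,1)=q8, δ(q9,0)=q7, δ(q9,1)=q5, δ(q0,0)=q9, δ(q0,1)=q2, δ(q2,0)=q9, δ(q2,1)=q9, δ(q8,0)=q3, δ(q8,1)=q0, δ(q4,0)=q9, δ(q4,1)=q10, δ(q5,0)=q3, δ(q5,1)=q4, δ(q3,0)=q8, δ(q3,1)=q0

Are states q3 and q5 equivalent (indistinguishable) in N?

Reachable states from the start: {q0,q1,q2,q3,q4,q5,q7,q8,q9,q10}. Unreachable: {q6} — drop them.
Initial partition by acceptance: {q1,q3,q5,q7,q8,q9} | {q0,q2,q4,q10}.
Refine {q1,q3,q5,q7,q8,q9} on symbol 1: members go to different blocks, giving {q1,q7,q9} and {q3,q5,q8}.
Refine {q0,q2,q4,q10} on symbol 1: members go to different blocks, giving {q0,q4} and {q2,q10}.
The partition is now stable with 4 blocks: {q1,q7,q9} | {q0,q4} | {q3,q5,q8} | {q2,q10}.
q3 and q5 lie in the same block of the stable partition, so they are equivalent — no string distinguishes them.

Yes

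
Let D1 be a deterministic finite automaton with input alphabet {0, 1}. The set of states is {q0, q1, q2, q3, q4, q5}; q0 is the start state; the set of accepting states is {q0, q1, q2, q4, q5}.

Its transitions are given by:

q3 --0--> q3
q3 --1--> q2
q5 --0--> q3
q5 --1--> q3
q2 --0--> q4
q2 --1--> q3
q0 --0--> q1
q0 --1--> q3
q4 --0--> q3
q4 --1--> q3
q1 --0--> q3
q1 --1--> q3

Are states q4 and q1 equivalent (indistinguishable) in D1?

Reachable states from the start: {q0,q1,q2,q3,q4}. Unreachable: {q5} — drop them.
P0 = {q0,q1,q2,q4} | {q3}.
On input 0, block {q0,q1,q2,q4} splits into {q0,q2} and {q1,q4}.
Stable partition: {q0,q2} | {q3} | {q1,q4} — 3 equivalence classes.
q4 and q1 lie in the same block of the stable partition, so they are equivalent — no string distinguishes them.

Yes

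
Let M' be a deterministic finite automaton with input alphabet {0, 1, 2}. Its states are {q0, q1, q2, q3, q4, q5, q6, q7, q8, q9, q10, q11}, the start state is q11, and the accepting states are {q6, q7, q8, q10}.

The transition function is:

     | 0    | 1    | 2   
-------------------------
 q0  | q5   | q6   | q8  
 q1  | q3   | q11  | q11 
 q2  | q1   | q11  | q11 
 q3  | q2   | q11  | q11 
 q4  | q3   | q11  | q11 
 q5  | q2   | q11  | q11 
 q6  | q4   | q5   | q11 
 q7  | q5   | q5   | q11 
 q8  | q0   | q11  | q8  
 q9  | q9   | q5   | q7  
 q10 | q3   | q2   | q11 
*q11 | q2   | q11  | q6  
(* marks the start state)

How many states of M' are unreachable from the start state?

5

No path from q11 leads to q0, q7, q8, q9, q10; the other 7 states are all reachable.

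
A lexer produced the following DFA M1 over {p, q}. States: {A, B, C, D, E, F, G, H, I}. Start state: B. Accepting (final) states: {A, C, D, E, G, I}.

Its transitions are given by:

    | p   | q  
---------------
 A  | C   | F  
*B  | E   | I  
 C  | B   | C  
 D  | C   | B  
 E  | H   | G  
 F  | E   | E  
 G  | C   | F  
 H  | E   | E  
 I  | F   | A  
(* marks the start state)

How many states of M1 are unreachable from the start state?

No path from B leads to D; the other 8 states are all reachable.

1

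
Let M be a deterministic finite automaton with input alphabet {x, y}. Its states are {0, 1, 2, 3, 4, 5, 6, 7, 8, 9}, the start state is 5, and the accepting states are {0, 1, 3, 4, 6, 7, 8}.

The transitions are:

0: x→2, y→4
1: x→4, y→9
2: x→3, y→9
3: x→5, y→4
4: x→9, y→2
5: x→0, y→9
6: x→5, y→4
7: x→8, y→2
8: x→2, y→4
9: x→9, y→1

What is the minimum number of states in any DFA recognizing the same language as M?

States {6,7,8} cannot be reached from the start state, so discard them.
Initial partition by acceptance: {0,1,3,4} | {2,5,9}.
Split {0,1,3,4} by δ(·,x) → {0,3,4} and {1}.
Refine {0,3,4} on symbol y: members go to different blocks, giving {0,3} and {4}.
Refine {2,5,9} on symbol x: members go to different blocks, giving {2,5} and {9}.
No further refinement is possible. Final partition (5 blocks): {0,3} | {2,5} | {1} | {4} | {9}.

5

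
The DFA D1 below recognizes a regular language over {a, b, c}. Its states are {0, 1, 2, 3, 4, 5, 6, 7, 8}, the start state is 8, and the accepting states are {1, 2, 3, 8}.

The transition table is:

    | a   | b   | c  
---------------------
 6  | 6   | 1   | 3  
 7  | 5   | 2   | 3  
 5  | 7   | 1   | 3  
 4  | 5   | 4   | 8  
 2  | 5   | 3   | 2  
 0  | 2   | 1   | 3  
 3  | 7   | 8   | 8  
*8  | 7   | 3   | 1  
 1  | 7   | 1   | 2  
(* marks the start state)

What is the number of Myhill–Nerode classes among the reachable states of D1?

2

First remove the unreachable states {0,4,6}; 6 states remain.
Start with accepting vs non-accepting: {1,2,3,8} | {5,7}.
The partition is now stable with 2 blocks: {1,2,3,8} | {5,7}.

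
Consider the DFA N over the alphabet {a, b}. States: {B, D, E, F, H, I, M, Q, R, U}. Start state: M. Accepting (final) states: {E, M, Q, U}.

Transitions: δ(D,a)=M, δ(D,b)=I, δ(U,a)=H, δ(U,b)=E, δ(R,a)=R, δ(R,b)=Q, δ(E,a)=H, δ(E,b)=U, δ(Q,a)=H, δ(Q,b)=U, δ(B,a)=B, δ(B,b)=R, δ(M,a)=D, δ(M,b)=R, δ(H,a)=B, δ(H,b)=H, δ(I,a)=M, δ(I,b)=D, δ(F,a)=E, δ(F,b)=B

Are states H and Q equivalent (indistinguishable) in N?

No

First remove the unreachable states {F}; 9 states remain.
Initial partition by acceptance: {E,M,Q,U} | {B,D,H,I,R}.
On input b, block {E,M,Q,U} splits into {E,Q,U} and {M}.
Refine {B,D,H,I,R} on symbol a: members go to different blocks, giving {B,H,R} and {D,I}.
On input b, block {B,H,R} splits into {B,H} and {R}.
On input b, block {B,H} splits into {H} and {B}.
Stable partition: {E,Q,U} | {H} | {M} | {D,I} | {R} | {B} — 6 equivalence classes.
H and Q end up in different blocks, so they are distinguishable. For instance, the string 'ε' is accepted from only Q.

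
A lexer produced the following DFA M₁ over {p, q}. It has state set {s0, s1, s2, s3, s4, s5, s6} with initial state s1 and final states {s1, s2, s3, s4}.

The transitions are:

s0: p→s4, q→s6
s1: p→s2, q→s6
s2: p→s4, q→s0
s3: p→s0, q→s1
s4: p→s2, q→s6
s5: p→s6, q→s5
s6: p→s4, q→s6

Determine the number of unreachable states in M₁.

2

BFS from s1 reaches {s0, s1, s2, s4, s6}; the 2 state(s) s3, s5 are never visited.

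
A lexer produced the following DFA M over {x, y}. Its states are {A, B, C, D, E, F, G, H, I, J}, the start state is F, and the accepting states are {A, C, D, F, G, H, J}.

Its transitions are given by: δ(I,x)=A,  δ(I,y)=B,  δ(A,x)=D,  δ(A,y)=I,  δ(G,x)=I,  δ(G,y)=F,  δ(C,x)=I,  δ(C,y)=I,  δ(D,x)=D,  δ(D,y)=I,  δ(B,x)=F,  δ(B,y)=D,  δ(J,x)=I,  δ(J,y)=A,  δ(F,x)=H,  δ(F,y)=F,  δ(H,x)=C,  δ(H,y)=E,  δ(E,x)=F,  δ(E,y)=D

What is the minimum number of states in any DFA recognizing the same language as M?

6

First remove the unreachable states {G,J}; 8 states remain.
Initial partition by acceptance: {A,C,D,F,H} | {B,E,I}.
Split {A,C,D,F,H} by δ(·,x) → {A,D,F,H} and {C}.
Split {A,D,F,H} by δ(·,x) → {A,D,F} and {H}.
Refine {A,D,F} on symbol x: members go to different blocks, giving {A,D} and {F}.
On input x, block {B,E,I} splits into {B,E} and {I}.
No further refinement is possible. Final partition (6 blocks): {A,D} | {B,E} | {C} | {H} | {F} | {I}.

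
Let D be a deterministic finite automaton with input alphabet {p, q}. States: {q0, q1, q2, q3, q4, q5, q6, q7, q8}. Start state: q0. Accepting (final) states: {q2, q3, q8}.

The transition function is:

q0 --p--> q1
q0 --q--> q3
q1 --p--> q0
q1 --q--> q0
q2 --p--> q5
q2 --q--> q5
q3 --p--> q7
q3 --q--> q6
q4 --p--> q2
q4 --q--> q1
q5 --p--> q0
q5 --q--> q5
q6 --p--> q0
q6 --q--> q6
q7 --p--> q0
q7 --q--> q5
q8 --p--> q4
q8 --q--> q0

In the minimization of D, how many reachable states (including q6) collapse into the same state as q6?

3

First remove the unreachable states {q2,q4,q8}; 6 states remain.
Start with accepting vs non-accepting: {q3} | {q0,q1,q5,q6,q7}.
On input q, block {q0,q1,q5,q6,q7} splits into {q1,q5,q6,q7} and {q0}.
On input q, block {q1,q5,q6,q7} splits into {q5,q6,q7} and {q1}.
Stable partition: {q3} | {q5,q6,q7} | {q0} | {q1} — 4 equivalence classes.
The equivalence class containing q6 is {q5,q6,q7}, of size 3.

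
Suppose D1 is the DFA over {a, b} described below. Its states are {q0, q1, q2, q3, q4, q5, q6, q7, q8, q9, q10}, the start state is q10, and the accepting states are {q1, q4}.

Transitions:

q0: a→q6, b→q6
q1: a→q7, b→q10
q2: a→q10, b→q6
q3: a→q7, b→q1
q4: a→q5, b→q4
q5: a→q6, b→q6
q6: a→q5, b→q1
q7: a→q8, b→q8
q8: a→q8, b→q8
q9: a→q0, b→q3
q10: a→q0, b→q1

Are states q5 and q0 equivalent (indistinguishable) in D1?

First remove the unreachable states {q2,q3,q4,q9}; 7 states remain.
Start with accepting vs non-accepting: {q1} | {q0,q5,q6,q7,q8,q10}.
Split {q0,q5,q6,q7,q8,q10} by δ(·,b) → {q0,q5,q7,q8} and {q6,q10}.
Split {q0,q5,q7,q8} by δ(·,a) → {q0,q5} and {q7,q8}.
Stable partition: {q1} | {q0,q5} | {q6,q10} | {q7,q8} — 4 equivalence classes.
q5 and q0 lie in the same block of the stable partition, so they are equivalent — no string distinguishes them.

Yes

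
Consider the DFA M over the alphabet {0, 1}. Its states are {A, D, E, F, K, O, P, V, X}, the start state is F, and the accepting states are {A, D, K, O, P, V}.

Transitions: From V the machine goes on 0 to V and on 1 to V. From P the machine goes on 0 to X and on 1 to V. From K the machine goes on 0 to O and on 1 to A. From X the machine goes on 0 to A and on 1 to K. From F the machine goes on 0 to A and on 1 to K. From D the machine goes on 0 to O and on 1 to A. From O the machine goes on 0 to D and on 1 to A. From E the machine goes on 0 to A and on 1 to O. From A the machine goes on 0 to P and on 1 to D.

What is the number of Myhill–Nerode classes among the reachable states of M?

Reachable states from the start: {A,D,F,K,O,P,V,X}. Unreachable: {E} — drop them.
Start with accepting vs non-accepting: {A,D,K,O,P,V} | {F,X}.
On input 0, block {A,D,K,O,P,V} splits into {A,D,K,O,V} and {P}.
Split {A,D,K,O,V} by δ(·,0) → {D,K,O,V} and {A}.
On input 1, block {D,K,O,V} splits into {D,K,O} and {V}.
The partition is now stable with 5 blocks: {D,K,O} | {F,X} | {P} | {A} | {V}.

5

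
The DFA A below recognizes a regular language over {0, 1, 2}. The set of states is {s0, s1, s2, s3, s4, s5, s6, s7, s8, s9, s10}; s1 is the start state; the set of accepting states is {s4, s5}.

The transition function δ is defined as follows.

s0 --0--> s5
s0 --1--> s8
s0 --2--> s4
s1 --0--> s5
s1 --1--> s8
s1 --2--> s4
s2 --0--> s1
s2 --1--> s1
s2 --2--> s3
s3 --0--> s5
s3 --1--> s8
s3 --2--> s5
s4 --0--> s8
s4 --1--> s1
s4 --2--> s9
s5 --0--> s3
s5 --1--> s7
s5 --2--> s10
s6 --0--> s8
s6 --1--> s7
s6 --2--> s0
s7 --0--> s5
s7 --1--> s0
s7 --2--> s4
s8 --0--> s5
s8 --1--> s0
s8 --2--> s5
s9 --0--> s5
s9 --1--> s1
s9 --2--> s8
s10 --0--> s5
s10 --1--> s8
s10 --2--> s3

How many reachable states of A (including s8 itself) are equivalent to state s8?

First remove the unreachable states {s2,s6}; 9 states remain.
Initial partition by acceptance: {s4,s5} | {s0,s1,s3,s7,s8,s9,s10}.
Split {s0,s1,s3,s7,s8,s9,s10} by δ(·,2) → {s0,s1,s3,s7,s8} and {s9,s10}.
The partition is now stable with 3 blocks: {s4,s5} | {s0,s1,s3,s7,s8} | {s9,s10}.
The equivalence class containing s8 is {s0,s1,s3,s7,s8}, of size 5.

5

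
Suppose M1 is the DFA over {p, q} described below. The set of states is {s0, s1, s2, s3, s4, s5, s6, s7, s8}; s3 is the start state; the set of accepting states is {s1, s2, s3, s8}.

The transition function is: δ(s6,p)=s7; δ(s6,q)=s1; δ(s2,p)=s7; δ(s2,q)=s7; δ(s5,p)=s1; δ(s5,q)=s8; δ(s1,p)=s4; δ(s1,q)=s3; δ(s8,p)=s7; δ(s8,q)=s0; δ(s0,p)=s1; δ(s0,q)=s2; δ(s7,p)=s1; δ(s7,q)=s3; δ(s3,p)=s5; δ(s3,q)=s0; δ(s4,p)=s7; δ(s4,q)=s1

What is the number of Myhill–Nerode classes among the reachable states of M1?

4

States {s6} cannot be reached from the start state, so discard them.
Initial partition by acceptance: {s1,s2,s3,s8} | {s0,s4,s5,s7}.
Refine {s1,s2,s3,s8} on symbol q: members go to different blocks, giving {s2,s3,s8} and {s1}.
Split {s0,s4,s5,s7} by δ(·,p) → {s0,s5,s7} and {s4}.
No further refinement is possible. Final partition (4 blocks): {s2,s3,s8} | {s0,s5,s7} | {s1} | {s4}.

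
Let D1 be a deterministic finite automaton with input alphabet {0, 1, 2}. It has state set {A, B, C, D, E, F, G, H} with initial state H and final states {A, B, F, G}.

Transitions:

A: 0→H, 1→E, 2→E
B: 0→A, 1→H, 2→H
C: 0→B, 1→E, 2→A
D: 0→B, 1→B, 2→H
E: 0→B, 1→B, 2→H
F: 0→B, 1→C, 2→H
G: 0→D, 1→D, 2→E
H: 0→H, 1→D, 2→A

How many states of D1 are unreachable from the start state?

No path from H leads to C, F, G; the other 5 states are all reachable.

3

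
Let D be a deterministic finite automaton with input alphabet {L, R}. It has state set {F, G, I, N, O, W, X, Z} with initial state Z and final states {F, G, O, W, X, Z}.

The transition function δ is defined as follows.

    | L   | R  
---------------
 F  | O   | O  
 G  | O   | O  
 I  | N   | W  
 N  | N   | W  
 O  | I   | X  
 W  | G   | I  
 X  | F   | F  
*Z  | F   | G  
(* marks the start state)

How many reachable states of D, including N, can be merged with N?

2

Every state is reachable, so we keep all 8.
Initial partition by acceptance: {F,G,O,W,X,Z} | {I,N}.
Split {F,G,O,W,X,Z} by δ(·,L) → {F,G,W,X,Z} and {O}.
Split {F,G,W,X,Z} by δ(·,L) → {W,X,Z} and {F,G}.
Split {W,X,Z} by δ(·,R) → {X,Z} and {W}.
No further refinement is possible. Final partition (5 blocks): {X,Z} | {I,N} | {O} | {F,G} | {W}.
State N belongs to the block {I,N}, which has 2 states.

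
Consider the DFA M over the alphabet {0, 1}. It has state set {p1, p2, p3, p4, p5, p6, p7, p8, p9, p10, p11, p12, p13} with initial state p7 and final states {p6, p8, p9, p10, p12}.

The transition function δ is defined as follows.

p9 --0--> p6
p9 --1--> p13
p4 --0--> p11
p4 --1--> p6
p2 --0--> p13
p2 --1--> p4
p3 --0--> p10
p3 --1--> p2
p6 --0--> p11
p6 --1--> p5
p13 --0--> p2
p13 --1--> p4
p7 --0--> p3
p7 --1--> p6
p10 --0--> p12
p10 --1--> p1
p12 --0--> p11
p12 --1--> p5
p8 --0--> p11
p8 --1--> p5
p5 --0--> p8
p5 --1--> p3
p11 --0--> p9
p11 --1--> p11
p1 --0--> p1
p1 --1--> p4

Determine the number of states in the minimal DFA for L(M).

All states are reachable from the start state.
Initial partition by acceptance: {p6,p8,p9,p10,p12} | {p1,p2,p3,p4,p5,p7,p11,p13}.
Split {p6,p8,p9,p10,p12} by δ(·,0) → {p6,p8,p12} and {p9,p10}.
On input 0, block {p1,p2,p3,p4,p5,p7,p11,p13} splits into {p1,p2,p4,p7,p13} and {p3,p11} and {p5}.
Split {p1,p2,p4,p7,p13} by δ(·,0) → {p1,p2,p13} and {p4,p7}.
Refine {p3,p11} on symbol 1: members go to different blocks, giving {p3} and {p11}.
Split {p4,p7} by δ(·,0) → {p4} and {p7}.
No further refinement is possible. Final partition (8 blocks): {p6,p8,p12} | {p1,p2,p13} | {p9,p10} | {p3} | {p5} | {p4} | {p11} | {p7}.

8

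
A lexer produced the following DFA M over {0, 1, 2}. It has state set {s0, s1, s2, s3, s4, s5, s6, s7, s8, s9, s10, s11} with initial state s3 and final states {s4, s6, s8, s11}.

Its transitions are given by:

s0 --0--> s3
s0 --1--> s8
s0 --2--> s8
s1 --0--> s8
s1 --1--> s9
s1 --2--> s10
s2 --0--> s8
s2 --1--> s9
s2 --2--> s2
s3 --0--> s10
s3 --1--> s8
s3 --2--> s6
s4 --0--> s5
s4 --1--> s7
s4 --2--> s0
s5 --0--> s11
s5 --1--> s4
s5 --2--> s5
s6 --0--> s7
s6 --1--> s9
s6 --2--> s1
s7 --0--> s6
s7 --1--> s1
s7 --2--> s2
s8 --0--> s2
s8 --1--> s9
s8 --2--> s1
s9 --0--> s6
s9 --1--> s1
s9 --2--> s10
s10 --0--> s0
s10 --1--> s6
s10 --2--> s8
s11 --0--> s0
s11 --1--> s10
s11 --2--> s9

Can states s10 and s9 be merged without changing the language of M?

No

Reachable states from the start: {s0,s1,s2,s3,s6,s7,s8,s9,s10}. Unreachable: {s4,s5,s11} — drop them.
Start with accepting vs non-accepting: {s6,s8} | {s0,s1,s2,s3,s7,s9,s10}.
Split {s0,s1,s2,s3,s7,s9,s10} by δ(·,0) → {s1,s2,s7,s9} and {s0,s3,s10}.
On input 2, block {s1,s2,s7,s9} splits into {s1,s9} and {s2,s7}.
Stable partition: {s6,s8} | {s1,s9} | {s0,s3,s10} | {s2,s7} — 4 equivalence classes.
s10 and s9 end up in different blocks, so they are distinguishable. For instance, the string '0' is accepted from only s9.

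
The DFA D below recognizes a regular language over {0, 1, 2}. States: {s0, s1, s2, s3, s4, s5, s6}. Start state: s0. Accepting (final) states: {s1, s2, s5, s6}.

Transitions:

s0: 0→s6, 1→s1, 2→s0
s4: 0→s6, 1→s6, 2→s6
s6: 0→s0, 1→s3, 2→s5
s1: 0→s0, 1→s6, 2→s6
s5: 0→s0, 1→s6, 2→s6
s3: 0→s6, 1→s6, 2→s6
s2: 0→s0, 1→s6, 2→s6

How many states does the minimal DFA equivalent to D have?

4

First remove the unreachable states {s2,s4}; 5 states remain.
Initial partition by acceptance: {s1,s5,s6} | {s0,s3}.
On input 1, block {s1,s5,s6} splits into {s1,s5} and {s6}.
On input 1, block {s0,s3} splits into {s0} and {s3}.
Stable partition: {s1,s5} | {s0} | {s6} | {s3} — 4 equivalence classes.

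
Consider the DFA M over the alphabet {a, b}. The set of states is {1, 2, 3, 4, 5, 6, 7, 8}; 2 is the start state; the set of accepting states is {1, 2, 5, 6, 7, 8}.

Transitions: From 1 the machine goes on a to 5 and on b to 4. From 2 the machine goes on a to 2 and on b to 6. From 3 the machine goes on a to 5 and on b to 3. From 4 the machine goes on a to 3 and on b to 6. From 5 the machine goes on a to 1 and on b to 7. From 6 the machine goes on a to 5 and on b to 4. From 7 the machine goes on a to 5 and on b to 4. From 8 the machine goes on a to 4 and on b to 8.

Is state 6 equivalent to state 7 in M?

Yes

First remove the unreachable states {8}; 7 states remain.
Initial partition by acceptance: {1,2,5,6,7} | {3,4}.
On input b, block {1,2,5,6,7} splits into {1,6,7} and {2,5}.
Split {3,4} by δ(·,a) → {3} and {4}.
Split {2,5} by δ(·,a) → {2} and {5}.
Stable partition: {1,6,7} | {3} | {2} | {4} | {5} — 5 equivalence classes.
6 and 7 lie in the same block of the stable partition, so they are equivalent — no string distinguishes them.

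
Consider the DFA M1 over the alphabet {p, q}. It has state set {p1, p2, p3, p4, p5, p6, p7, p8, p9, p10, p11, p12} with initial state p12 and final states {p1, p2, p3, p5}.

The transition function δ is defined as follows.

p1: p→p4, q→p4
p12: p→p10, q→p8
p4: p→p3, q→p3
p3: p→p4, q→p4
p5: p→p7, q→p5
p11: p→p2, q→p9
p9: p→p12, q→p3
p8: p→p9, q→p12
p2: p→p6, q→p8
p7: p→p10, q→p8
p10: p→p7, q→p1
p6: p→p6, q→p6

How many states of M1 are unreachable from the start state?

BFS from p12 reaches {p1, p3, p4, p7, p8, p9, p10, p12}; the 4 state(s) p2, p5, p6, p11 are never visited.

4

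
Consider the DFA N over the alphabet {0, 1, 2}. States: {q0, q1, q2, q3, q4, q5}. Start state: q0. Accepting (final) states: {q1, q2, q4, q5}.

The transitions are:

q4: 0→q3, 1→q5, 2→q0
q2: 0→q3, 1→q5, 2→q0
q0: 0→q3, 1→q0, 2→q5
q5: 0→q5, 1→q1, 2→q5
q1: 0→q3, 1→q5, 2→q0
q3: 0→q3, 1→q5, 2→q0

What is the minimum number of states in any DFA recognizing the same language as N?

4

Reachable states from the start: {q0,q1,q3,q5}. Unreachable: {q2,q4} — drop them.
P0 = {q1,q5} | {q0,q3}.
On input 0, block {q1,q5} splits into {q1} and {q5}.
Refine {q0,q3} on symbol 1: members go to different blocks, giving {q0} and {q3}.
Stable partition: {q1} | {q0} | {q5} | {q3} — 4 equivalence classes.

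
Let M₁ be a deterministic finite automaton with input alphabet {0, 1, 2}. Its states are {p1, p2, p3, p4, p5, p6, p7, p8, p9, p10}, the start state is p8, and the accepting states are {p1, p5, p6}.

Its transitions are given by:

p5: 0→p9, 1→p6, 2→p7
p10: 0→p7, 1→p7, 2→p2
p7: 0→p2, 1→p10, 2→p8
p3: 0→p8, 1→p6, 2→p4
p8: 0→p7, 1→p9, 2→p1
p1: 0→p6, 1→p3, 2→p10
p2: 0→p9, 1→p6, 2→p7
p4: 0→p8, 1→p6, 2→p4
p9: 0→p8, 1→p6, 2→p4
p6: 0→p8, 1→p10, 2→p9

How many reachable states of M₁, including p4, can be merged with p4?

3

Reachable states from the start: {p1,p2,p3,p4,p6,p7,p8,p9,p10}. Unreachable: {p5} — drop them.
P0 = {p1,p6} | {p2,p3,p4,p7,p8,p9,p10}.
Split {p1,p6} by δ(·,0) → {p1} and {p6}.
Refine {p2,p3,p4,p7,p8,p9,p10} on symbol 1: members go to different blocks, giving {p2,p3,p4,p9} and {p7,p8,p10}.
Refine {p2,p3,p4,p9} on symbol 0: members go to different blocks, giving {p3,p4,p9} and {p2}.
On input 0, block {p7,p8,p10} splits into {p8,p10} and {p7}.
Split {p8,p10} by δ(·,1) → {p8} and {p10}.
Stable partition: {p1} | {p3,p4,p9} | {p6} | {p8} | {p2} | {p7} | {p10} — 7 equivalence classes.
The equivalence class containing p4 is {p3,p4,p9}, of size 3.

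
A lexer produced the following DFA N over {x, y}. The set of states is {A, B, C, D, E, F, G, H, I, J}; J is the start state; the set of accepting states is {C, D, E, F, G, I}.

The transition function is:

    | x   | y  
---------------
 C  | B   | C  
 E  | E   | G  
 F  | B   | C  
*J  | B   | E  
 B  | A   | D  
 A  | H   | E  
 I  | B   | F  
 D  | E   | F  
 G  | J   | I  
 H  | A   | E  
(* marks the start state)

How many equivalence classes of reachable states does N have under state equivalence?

P0 = {C,D,E,F,G,I} | {A,B,H,J}.
Split {C,D,E,F,G,I} by δ(·,x) → {C,F,G,I} and {D,E}.
Stable partition: {C,F,G,I} | {A,B,H,J} | {D,E} — 3 equivalence classes.

3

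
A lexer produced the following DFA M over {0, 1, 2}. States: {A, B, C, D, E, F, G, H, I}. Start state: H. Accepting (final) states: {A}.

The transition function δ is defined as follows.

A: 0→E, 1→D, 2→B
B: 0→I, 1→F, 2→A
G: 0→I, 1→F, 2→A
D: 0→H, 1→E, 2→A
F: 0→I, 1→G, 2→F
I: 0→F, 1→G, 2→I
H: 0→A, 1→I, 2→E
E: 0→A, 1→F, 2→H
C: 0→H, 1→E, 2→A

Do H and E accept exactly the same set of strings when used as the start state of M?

Reachable states from the start: {A,B,D,E,F,G,H,I}. Unreachable: {C} — drop them.
Initial partition by acceptance: {A} | {B,D,E,F,G,H,I}.
Refine {B,D,E,F,G,H,I} on symbol 0: members go to different blocks, giving {B,D,F,G,I} and {E,H}.
Refine {B,D,F,G,I} on symbol 0: members go to different blocks, giving {B,F,G,I} and {D}.
Refine {B,F,G,I} on symbol 2: members go to different blocks, giving {B,G} and {F,I}.
Stable partition: {A} | {B,G} | {E,H} | {D} | {F,I} — 5 equivalence classes.
H and E lie in the same block of the stable partition, so they are equivalent — no string distinguishes them.

Yes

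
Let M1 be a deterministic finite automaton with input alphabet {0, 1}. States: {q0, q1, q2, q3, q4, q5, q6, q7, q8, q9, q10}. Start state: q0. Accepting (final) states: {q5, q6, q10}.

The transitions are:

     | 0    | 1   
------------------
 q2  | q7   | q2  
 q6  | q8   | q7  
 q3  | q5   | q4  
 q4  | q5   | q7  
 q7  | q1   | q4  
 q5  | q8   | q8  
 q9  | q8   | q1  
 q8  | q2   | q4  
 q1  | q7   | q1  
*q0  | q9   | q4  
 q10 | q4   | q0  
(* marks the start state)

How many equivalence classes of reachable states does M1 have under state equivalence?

First remove the unreachable states {q3,q6,q10}; 8 states remain.
P0 = {q5} | {q0,q1,q2,q4,q7,q8,q9}.
On input 0, block {q0,q1,q2,q4,q7,q8,q9} splits into {q0,q1,q2,q7,q8,q9} and {q4}.
Refine {q0,q1,q2,q7,q8,q9} on symbol 1: members go to different blocks, giving {q0,q7,q8} and {q1,q2,q9}.
The partition is now stable with 4 blocks: {q5} | {q0,q7,q8} | {q4} | {q1,q2,q9}.

4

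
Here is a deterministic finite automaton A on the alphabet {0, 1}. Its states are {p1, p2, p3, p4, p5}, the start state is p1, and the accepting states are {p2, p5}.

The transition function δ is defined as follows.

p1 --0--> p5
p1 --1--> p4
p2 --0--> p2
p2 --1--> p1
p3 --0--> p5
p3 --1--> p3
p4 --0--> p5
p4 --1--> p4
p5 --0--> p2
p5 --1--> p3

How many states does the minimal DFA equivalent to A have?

Start with accepting vs non-accepting: {p2,p5} | {p1,p3,p4}.
No further refinement is possible. Final partition (2 blocks): {p2,p5} | {p1,p3,p4}.

2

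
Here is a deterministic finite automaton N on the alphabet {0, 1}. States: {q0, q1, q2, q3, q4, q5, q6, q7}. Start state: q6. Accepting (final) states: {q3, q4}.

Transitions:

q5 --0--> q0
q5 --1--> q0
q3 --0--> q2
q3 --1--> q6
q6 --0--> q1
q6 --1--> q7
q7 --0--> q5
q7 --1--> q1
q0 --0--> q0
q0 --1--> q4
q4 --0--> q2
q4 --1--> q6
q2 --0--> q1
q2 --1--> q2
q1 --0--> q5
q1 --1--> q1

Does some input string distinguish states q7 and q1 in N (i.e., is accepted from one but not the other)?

No

States {q3} cannot be reached from the start state, so discard them.
P0 = {q4} | {q0,q1,q2,q5,q6,q7}.
Refine {q0,q1,q2,q5,q6,q7} on symbol 1: members go to different blocks, giving {q1,q2,q5,q6,q7} and {q0}.
Refine {q1,q2,q5,q6,q7} on symbol 0: members go to different blocks, giving {q1,q2,q6,q7} and {q5}.
Refine {q1,q2,q6,q7} on symbol 0: members go to different blocks, giving {q1,q7} and {q2,q6}.
Refine {q2,q6} on symbol 1: members go to different blocks, giving {q2} and {q6}.
The partition is now stable with 6 blocks: {q4} | {q1,q7} | {q0} | {q5} | {q2} | {q6}.
q7 and q1 lie in the same block of the stable partition, so they are equivalent — no string distinguishes them.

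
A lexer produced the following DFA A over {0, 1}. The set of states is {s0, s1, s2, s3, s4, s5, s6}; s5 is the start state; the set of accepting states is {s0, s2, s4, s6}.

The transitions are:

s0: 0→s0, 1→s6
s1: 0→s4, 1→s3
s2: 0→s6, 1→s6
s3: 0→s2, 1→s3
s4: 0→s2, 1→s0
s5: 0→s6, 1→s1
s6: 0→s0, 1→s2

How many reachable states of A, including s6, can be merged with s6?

4

P0 = {s0,s2,s4,s6} | {s1,s3,s5}.
The partition is now stable with 2 blocks: {s0,s2,s4,s6} | {s1,s3,s5}.
The equivalence class containing s6 is {s0,s2,s4,s6}, of size 4.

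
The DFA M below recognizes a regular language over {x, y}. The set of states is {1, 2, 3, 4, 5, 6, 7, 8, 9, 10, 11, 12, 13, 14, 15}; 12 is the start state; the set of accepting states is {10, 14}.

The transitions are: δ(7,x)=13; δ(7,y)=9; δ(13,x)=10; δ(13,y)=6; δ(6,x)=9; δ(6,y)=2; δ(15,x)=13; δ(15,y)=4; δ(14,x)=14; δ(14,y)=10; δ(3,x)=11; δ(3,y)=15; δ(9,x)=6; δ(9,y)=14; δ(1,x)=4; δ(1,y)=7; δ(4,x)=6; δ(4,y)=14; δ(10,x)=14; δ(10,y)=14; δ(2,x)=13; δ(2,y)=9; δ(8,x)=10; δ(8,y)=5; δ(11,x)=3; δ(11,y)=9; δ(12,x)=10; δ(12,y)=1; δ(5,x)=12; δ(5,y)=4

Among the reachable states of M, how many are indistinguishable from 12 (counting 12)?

First remove the unreachable states {3,5,8,11,15}; 10 states remain.
Initial partition by acceptance: {10,14} | {1,2,4,6,7,9,12,13}.
On input x, block {1,2,4,6,7,9,12,13} splits into {1,2,4,6,7,9} and {12,13}.
On input x, block {1,2,4,6,7,9} splits into {1,4,6,9} and {2,7}.
Split {1,4,6,9} by δ(·,y) → {1,6} and {4,9}.
No further refinement is possible. Final partition (5 blocks): {10,14} | {1,6} | {12,13} | {2,7} | {4,9}.
The equivalence class containing 12 is {12,13}, of size 2.

2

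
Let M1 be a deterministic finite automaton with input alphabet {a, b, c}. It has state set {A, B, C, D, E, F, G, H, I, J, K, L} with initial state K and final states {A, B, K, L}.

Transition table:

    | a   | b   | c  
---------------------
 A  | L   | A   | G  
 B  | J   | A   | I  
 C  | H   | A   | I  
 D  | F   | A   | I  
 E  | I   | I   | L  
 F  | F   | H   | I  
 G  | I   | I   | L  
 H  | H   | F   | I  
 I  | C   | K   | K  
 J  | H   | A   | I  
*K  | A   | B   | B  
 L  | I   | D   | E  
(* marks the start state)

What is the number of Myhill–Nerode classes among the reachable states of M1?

P0 = {A,B,K,L} | {C,D,E,F,G,H,I,J}.
Split {A,B,K,L} by δ(·,a) → {A,K} and {B,L}.
Refine {A,K} on symbol a: members go to different blocks, giving {A} and {K}.
Refine {C,D,E,F,G,H,I,J} on symbol b: members go to different blocks, giving {E,F,G,H} and {C,D,J} and {I}.
Split {E,F,G,H} by δ(·,a) → {E,G} and {F,H}.
On input a, block {B,L} splits into {B} and {L}.
The partition is now stable with 8 blocks: {A} | {E,G} | {B} | {K} | {C,D,J} | {I} | {F,H} | {L}.

8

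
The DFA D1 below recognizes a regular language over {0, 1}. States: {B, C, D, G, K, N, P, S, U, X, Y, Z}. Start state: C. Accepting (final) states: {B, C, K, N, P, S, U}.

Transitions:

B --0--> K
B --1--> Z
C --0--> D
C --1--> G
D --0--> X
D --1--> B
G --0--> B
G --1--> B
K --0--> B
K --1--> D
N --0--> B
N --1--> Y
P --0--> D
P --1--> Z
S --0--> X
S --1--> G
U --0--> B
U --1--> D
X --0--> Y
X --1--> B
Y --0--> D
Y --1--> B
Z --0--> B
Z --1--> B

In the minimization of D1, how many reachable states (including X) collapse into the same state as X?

3

Reachable states from the start: {B,C,D,G,K,X,Y,Z}. Unreachable: {N,P,S,U} — drop them.
Initial partition by acceptance: {B,C,K} | {D,G,X,Y,Z}.
On input 0, block {B,C,K} splits into {B,K} and {C}.
Refine {D,G,X,Y,Z} on symbol 0: members go to different blocks, giving {D,X,Y} and {G,Z}.
Refine {B,K} on symbol 1: members go to different blocks, giving {B} and {K}.
Stable partition: {B} | {D,X,Y} | {C} | {G,Z} | {K} — 5 equivalence classes.
State X belongs to the block {D,X,Y}, which has 3 states.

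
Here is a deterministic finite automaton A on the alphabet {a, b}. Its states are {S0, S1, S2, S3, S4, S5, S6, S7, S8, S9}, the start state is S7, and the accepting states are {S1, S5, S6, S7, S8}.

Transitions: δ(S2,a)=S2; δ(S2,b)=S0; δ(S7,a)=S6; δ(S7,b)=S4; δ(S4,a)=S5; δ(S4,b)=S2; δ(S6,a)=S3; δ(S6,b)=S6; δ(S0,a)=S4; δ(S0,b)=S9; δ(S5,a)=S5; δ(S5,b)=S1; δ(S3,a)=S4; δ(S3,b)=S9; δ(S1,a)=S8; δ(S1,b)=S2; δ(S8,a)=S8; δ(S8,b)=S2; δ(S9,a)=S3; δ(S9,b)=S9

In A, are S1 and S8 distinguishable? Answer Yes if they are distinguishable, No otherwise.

Every state is reachable, so we keep all 10.
Initial partition by acceptance: {S1,S5,S6,S7,S8} | {S0,S2,S3,S4,S9}.
Refine {S1,S5,S6,S7,S8} on symbol a: members go to different blocks, giving {S1,S5,S7,S8} and {S6}.
On input a, block {S1,S5,S7,S8} splits into {S1,S5,S8} and {S7}.
On input b, block {S1,S5,S8} splits into {S1,S8} and {S5}.
On input a, block {S0,S2,S3,S4,S9} splits into {S0,S2,S3,S9} and {S4}.
Refine {S0,S2,S3,S9} on symbol a: members go to different blocks, giving {S0,S3} and {S2,S9}.
On input a, block {S2,S9} splits into {S2} and {S9}.
No further refinement is possible. Final partition (8 blocks): {S1,S8} | {S0,S3} | {S6} | {S7} | {S5} | {S4} | {S2} | {S9}.
S1 and S8 lie in the same block of the stable partition, so they are equivalent — no string distinguishes them.

No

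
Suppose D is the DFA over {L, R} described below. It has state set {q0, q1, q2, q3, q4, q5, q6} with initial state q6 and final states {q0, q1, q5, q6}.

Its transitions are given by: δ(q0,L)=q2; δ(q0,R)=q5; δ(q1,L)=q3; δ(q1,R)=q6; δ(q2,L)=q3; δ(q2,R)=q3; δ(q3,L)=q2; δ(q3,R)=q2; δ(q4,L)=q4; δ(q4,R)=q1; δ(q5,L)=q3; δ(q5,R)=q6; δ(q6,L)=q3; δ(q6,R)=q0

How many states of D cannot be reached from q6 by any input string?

2

BFS from q6 reaches {q0, q2, q3, q5, q6}; the 2 state(s) q1, q4 are never visited.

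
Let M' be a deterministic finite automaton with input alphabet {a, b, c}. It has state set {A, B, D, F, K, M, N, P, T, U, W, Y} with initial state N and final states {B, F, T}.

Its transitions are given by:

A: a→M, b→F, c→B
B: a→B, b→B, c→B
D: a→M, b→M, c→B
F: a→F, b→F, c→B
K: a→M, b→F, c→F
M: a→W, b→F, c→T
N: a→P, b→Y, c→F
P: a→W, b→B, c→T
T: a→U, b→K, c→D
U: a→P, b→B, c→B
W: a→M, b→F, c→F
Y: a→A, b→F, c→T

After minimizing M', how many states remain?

All states are reachable from the start state.
Start with accepting vs non-accepting: {B,F,T} | {A,D,K,M,N,P,U,W,Y}.
Refine {B,F,T} on symbol a: members go to different blocks, giving {B,F} and {T}.
On input b, block {A,D,K,M,N,P,U,W,Y} splits into {A,K,M,P,U,W,Y} and {D,N}.
Refine {A,K,M,P,U,W,Y} on symbol c: members go to different blocks, giving {A,K,U,W} and {M,P,Y}.
No further refinement is possible. Final partition (5 blocks): {B,F} | {A,K,U,W} | {T} | {D,N} | {M,P,Y}.

5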